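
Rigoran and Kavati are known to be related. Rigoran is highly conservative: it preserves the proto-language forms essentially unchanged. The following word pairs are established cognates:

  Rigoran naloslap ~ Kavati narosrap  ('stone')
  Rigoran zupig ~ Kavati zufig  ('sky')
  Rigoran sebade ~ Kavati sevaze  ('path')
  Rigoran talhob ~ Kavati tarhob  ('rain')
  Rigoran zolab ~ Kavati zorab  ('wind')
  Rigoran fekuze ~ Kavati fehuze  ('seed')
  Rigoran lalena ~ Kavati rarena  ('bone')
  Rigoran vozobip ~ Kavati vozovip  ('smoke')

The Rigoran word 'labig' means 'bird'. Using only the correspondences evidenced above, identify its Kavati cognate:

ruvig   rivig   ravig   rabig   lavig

lalena ~ rarena — Rigoran l corresponds to Kavati r word-initially before a back vowel.
vozobip ~ vozovip — Rigoran b corresponds to Kavati v between vowels (before a front vowel).
Applying these to Rigoran 'labig':
  labig → rabig   (l→r word-initially before a back vowel)
  rabig → ravig   (b→v between vowels (before a front vowel))
So the Kavati cognate is 'ravig'.

ravig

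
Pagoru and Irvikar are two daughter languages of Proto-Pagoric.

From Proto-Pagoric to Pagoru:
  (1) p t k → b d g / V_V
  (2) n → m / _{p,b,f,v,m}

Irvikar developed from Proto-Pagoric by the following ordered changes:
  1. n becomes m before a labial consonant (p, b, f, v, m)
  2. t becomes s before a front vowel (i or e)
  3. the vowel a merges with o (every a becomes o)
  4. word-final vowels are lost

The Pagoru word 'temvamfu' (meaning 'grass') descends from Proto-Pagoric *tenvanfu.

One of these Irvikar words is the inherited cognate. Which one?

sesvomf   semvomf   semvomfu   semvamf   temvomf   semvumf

semvomf

Irvikar: start from *tenvanfu.
  rule 1 (nasal place assimilation): tenvanfu → temvamfu
  rule 2 (palatalisation): temvamfu → semvamfu
  rule 3 (vowel merger): semvamfu → semvomfu
  rule 4 (apocope): semvomfu → semvomf
  ⇒ Irvikar semvomf
The other candidates each miss or misapply at least one Irvikar change.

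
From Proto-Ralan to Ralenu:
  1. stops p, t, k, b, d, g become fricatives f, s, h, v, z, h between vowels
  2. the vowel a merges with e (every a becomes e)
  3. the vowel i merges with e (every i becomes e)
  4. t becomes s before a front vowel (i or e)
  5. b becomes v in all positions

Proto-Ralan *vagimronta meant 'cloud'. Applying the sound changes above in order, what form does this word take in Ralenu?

Ralenu: start from *vagimronta.
  rule 1 (intervocalic lenition): vagimronta → vahimronta
  rule 2 (vowel merger): vahimronta → vehimronte
  rule 3 (vowel merger): vehimronte → vehemronte
  rule 4 (palatalisation): vehemronte → vehemronse
  rule 5: no change — vehemronse
  ⇒ Ralenu vehemronse

vehemronse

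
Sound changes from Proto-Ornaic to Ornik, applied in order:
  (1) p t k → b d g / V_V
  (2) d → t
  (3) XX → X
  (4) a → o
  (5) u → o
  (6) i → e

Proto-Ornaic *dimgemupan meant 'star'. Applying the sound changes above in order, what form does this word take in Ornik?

Ornik: start from *dimgemupan.
  rule 1 (intervocalic voicing): dimgemupan → dimgemuban
  rule 2 (unconditioned shift): dimgemuban → timgemuban
  rule 3: no change — timgemuban
  rule 4 (vowel merger): timgemuban → timgemubon
  rule 5 (vowel merger): timgemubon → timgemobon
  rule 6 (vowel merger): timgemobon → temgemobon
  ⇒ Ornik temgemobon

temgemobon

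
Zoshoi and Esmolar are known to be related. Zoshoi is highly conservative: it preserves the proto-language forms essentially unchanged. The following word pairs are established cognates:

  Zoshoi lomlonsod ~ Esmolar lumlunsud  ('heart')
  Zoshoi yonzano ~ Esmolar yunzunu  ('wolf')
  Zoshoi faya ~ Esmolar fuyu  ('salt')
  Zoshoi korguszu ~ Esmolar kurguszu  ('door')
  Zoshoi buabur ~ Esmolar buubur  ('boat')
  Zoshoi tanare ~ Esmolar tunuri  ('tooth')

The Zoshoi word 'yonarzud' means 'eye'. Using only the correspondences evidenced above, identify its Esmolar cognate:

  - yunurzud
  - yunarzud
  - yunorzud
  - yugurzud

lomlonsod ~ lumlunsud, yonzano ~ yunzunu — Zoshoi o corresponds to Esmolar u after a consonant, before a nasal.
tanare ~ tunuri — Zoshoi a corresponds to Esmolar u after a consonant, before r.
Applying these to Zoshoi 'yonarzud':
  yonarzud → yunarzud   (o→u after a consonant, before a nasal)
  yunarzud → yunurzud   (a→u after a consonant, before r)
So the Esmolar cognate is 'yunurzud'.

yunurzud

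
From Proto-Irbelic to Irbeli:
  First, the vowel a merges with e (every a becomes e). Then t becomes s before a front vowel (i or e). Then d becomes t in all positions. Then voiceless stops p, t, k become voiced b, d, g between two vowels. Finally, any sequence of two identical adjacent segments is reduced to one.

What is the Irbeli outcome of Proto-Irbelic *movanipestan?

Irbeli: *movanipestan
  movanipestan → movenipesten   [vowel merger]
  movenipesten → movenipessen   [palatalisation]
  movenipessen (rule 3 does not apply)
  movenipessen → movenibessen   [intervocalic voicing]
  movenibessen → movenibesen   [degemination]
  giving Irbeli movenibesen.

movenibesen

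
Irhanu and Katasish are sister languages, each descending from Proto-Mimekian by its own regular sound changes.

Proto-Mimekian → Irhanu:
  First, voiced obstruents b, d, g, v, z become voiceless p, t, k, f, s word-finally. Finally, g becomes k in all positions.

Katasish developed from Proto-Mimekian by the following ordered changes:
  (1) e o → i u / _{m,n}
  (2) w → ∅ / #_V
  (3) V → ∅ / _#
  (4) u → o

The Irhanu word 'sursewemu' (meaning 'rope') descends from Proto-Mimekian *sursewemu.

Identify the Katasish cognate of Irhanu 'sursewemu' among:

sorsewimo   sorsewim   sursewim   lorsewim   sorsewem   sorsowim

Katasish: *sursewemu
  sursewemu → sursewimu   [pre-nasal raising]
  sursewimu (rule 2 does not apply)
  sursewimu → sursewim   [apocope]
  sursewim → sorsewim   [vowel merger]
  giving Katasish sorsewim.
Among the options, 'sorsewim' alone shows every Katasish change applied in order.

sorsewim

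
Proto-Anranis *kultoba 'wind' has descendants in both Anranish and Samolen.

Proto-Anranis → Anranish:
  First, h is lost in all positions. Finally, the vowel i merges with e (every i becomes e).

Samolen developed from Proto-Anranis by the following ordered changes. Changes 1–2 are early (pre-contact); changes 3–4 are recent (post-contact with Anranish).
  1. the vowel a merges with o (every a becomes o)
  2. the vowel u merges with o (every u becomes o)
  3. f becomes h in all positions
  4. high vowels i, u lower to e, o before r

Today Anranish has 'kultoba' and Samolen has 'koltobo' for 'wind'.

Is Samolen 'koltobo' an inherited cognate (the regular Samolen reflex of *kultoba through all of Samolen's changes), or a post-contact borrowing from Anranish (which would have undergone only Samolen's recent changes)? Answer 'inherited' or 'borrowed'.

inherited

If inherited, *kultoba would pass through all of Samolen's changes:
Samolen: start from *kultoba.
  rule 1 (vowel merger): kultoba → kultobo
  rule 2 (vowel merger): kultobo → koltobo
  rule 3: no change — koltobo
  rule 4: no change — koltobo
  ⇒ Samolen koltobo
If borrowed from Anranish 'kultoba' after the early changes, it would undergo only the recent ones:
  rule 3 (unconditioned shift): no change (kultoba)
  rule 4 (pre-rhotic lowering): no change (kultoba)
  ⇒ as a loan: kultoba
Samolen 'koltobo' matches the inherited outcome exactly, so it is an inherited cognate, not a loan.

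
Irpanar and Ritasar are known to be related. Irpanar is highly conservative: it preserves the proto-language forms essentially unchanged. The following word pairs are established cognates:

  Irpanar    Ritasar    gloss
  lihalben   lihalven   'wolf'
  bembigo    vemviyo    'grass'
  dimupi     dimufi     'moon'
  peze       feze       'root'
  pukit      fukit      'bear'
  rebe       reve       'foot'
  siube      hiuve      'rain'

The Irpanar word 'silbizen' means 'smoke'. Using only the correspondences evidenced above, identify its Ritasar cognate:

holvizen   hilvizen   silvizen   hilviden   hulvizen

hilvizen

siube ~ hiuve — Irpanar s corresponds to Ritasar h word-initially before a front vowel.
bembigo ~ vemviyo — Irpanar b corresponds to Ritasar v after a consonant, before a front vowel.
Applying these to Irpanar 'silbizen':
  silbizen → hilbizen   (s→h word-initially before a front vowel)
  hilbizen → hilvizen   (b→v after a consonant, before a front vowel)
So the Ritasar cognate is 'hilvizen'.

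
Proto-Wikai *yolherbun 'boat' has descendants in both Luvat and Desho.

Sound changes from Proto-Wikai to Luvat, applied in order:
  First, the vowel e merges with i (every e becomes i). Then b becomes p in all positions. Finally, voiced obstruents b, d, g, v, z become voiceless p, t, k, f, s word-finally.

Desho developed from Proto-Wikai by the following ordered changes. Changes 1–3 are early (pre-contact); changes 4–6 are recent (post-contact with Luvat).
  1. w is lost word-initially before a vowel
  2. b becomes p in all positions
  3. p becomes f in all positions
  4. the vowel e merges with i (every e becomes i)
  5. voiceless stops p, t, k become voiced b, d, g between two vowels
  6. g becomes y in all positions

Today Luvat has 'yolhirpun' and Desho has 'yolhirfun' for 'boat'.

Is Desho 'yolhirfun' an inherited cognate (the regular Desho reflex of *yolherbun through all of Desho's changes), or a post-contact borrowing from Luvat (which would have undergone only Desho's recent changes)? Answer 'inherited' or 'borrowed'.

If inherited, *yolherbun would pass through all of Desho's changes:
Desho: *yolherbun
  yolherbun (rule 1 does not apply)
  yolherbun → yolherpun   [unconditioned shift]
  yolherpun → yolherfun   [unconditioned shift]
  yolherfun → yolhirfun   [vowel merger]
  yolhirfun (rule 5 does not apply)
  yolhirfun (rule 6 does not apply)
  giving Desho yolhirfun.
If borrowed from Luvat 'yolhirpun' after the early changes, it would undergo only the recent ones:
  rule 4 (vowel merger): no change (yolhirpun)
  rule 5 (intervocalic voicing): no change (yolhirpun)
  rule 6 (unconditioned shift): no change (yolhirpun)
  ⇒ as a loan: yolhirpun
Desho 'yolhirfun' matches the inherited outcome exactly, so it is an inherited cognate, not a loan.

inherited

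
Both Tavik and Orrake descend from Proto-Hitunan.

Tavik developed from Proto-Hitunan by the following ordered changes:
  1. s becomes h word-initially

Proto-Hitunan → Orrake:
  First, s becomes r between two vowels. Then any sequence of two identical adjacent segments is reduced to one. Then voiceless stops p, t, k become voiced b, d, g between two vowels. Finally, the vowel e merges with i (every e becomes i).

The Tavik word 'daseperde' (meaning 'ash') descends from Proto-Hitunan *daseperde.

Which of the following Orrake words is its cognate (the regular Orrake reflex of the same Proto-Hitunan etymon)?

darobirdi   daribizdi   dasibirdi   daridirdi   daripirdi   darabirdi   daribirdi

Orrake: start from *daseperde.
  rule 1 (rhotacism): daseperde → dareperde
  rule 2: no change — dareperde
  rule 3 (intervocalic voicing): dareperde → dareberde
  rule 4 (vowel merger): dareberde → daribirdi
  ⇒ Orrake daribirdi
The other candidates each miss or misapply at least one Orrake change.

daribirdi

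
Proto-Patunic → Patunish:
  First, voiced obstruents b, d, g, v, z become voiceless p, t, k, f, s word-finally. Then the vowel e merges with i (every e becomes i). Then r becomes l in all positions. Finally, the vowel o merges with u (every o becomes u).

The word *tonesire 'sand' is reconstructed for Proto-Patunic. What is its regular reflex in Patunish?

Patunish: *tonesire > tonisiri > tonisili > tunisili  (by vowel merger, unconditioned shift, vowel merger)

tunisili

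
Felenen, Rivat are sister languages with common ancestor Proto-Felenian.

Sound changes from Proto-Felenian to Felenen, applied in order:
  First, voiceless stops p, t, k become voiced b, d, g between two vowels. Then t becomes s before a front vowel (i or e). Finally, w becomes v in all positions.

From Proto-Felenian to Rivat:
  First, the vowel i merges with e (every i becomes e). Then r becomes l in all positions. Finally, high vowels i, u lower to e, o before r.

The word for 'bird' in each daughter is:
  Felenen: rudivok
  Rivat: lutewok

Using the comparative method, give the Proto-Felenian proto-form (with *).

Position 3: Felenen has d, Rivat has t. Rivat preserves t here (none of its changes turn any other segment into t), so the proto-segment is *t.
Position 1: Felenen has r, Rivat has l. Felenen preserves r here (none of its changes turn any other segment into r), so the proto-segment is *r.
Verify the candidate proto-form against each daughter:
Felenen: *rutiwok
  rutiwok → rudiwok   [intervocalic voicing]
  rudiwok (rule 2 does not apply)
  rudiwok → rudivok   [unconditioned shift]
  giving Felenen rudivok.
Rivat: *rutiwok > rutewok > lutewok  (by vowel merger, unconditioned shift)
*rutiwok is the unique common source.

*rutiwok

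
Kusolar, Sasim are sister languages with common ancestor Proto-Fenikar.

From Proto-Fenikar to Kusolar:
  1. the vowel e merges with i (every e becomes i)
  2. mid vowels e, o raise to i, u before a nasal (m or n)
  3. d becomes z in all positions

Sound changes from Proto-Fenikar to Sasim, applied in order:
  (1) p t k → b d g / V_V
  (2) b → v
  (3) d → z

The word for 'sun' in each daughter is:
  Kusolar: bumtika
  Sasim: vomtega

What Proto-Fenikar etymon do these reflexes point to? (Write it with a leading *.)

Position 5: Kusolar has i, Sasim has e. Sasim preserves e here (none of its changes turn any other segment into e), so the proto-segment is *e.
Position 1: Kusolar has b, Sasim has v. Kusolar preserves b here (none of its changes turn any other segment into b), so the proto-segment is *b.
Position 2: Kusolar has u, Sasim has o. Sasim preserves o here (none of its changes turn any other segment into o), so the proto-segment is *o.
Continuing position by position gives *bomteka; check it forward:
Kusolar: *bomteka
  bomteka → bomtika   [vowel merger]
  bomtika → bumtika   [pre-nasal raising]
  bumtika (rule 3 does not apply)
  giving Kusolar bumtika.
Sasim: *bomteka
  bomteka → bomtega   [intervocalic voicing]
  bomtega → vomtega   [unconditioned shift]
  vomtega (rule 3 does not apply)
  giving Sasim vomtega.
*bomteka is the unique common source.

*bomteka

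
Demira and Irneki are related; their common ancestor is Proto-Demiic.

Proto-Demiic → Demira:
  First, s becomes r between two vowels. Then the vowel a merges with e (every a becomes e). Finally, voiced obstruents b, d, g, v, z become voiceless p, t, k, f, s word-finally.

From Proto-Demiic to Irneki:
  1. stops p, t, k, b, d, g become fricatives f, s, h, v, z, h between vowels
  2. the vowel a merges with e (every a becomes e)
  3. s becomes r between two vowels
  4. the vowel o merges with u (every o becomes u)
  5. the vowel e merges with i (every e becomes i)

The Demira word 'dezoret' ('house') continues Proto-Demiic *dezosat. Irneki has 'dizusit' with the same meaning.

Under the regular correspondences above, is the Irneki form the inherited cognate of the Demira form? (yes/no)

Derive the expected Irneki reflex of *dezosat:
Irneki: start from *dezosat.
  rule 1: no change — dezosat
  rule 2 (vowel merger): dezosat → dezoset
  rule 3 (rhotacism): dezoset → dezoret
  rule 4 (vowel merger): dezoret → dezuret
  rule 5 (vowel merger): dezuret → dizurit
  ⇒ Irneki dizurit
The regular Irneki reflex would be 'dizurit', but the attested form is 'dizusit'. The correspondence is irregular, so they are not cognates (the Irneki form has a different source).

no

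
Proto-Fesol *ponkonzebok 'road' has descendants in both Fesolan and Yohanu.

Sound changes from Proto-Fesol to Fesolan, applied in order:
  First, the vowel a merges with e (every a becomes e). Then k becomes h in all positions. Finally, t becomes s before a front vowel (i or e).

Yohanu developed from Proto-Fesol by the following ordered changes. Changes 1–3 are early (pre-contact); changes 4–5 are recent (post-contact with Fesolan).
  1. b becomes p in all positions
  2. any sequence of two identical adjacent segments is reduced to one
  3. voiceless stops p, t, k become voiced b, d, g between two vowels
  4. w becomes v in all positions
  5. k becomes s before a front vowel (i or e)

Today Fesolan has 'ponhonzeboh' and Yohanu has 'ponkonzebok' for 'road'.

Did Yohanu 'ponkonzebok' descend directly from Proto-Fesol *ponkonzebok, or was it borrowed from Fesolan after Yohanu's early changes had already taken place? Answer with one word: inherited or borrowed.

If inherited, *ponkonzebok would pass through all of Yohanu's changes:
Yohanu: *ponkonzebok > ponkonzepok > ponkonzebok  (by unconditioned shift, intervocalic voicing)
If borrowed from Fesolan 'ponhonzeboh' after the early changes, it would undergo only the recent ones:
  rule 4 (unconditioned shift): no change (ponhonzeboh)
  rule 5 (palatalisation): no change (ponhonzeboh)
  ⇒ as a loan: ponhonzeboh
Yohanu 'ponkonzebok' matches the inherited outcome exactly, so it is an inherited cognate, not a loan.

inherited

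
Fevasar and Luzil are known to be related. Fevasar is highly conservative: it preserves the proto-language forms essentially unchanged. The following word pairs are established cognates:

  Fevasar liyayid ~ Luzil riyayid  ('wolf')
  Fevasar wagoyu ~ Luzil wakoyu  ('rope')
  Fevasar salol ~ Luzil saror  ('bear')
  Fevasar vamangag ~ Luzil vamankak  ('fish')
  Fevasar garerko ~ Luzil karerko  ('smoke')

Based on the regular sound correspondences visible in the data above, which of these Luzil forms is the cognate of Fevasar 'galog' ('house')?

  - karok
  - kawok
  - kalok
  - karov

karok

garerko ~ karerko — Fevasar g corresponds to Luzil k word-initially before a back vowel.
salol ~ saror — Fevasar l corresponds to Luzil r between vowels (before a back vowel).
vamangag ~ vamankak — Fevasar g corresponds to Luzil k word-finally.
Applying these to Fevasar 'galog':
  galog → kalog   (g→k word-initially before a back vowel)
  kalog → karog   (l→r between vowels (before a back vowel))
  karog → karok   (g→k word-finally)
So the Luzil cognate is 'karok'.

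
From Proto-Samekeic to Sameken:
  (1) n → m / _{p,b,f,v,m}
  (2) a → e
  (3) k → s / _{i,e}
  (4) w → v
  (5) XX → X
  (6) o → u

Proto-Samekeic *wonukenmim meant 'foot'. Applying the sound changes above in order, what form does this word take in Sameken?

Sameken: *wonukenmim
  wonukenmim → wonukemmim   [nasal place assimilation]
  wonukemmim (rule 2 does not apply)
  wonukemmim → wonusemmim   [palatalisation]
  wonusemmim → vonusemmim   [unconditioned shift]
  vonusemmim → vonusemim   [degemination]
  vonusemim → vunusemim   [vowel merger]
  giving Sameken vunusemim.

vunusemim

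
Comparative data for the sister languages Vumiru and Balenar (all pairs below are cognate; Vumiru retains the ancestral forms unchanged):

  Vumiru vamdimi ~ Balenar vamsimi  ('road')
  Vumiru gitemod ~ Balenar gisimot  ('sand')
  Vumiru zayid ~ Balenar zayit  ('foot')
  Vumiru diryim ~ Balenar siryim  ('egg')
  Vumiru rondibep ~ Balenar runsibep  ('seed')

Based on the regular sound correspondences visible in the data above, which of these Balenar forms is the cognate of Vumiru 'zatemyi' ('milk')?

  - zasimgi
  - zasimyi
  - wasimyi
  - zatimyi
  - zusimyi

zasimyi

gitemod ~ gisimot — Vumiru t corresponds to Balenar s between vowels (before a front vowel).
gitemod ~ gisimot — Vumiru e corresponds to Balenar i after a consonant, before a nasal.
Applying these to Vumiru 'zatemyi':
  zatemyi → zasemyi   (t→s between vowels (before a front vowel))
  zasemyi → zasimyi   (e→i after a consonant, before a nasal)
So the Balenar cognate is 'zasimyi'.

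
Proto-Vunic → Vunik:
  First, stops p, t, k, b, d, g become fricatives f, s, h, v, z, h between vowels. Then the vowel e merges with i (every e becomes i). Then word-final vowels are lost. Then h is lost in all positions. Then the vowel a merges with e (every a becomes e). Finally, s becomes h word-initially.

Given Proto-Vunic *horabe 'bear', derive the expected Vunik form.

Vunik: start from *horabe.
  rule 1 (intervocalic lenition): horabe → horave
  rule 2 (vowel merger): horave → horavi
  rule 3 (apocope): horavi → horav
  rule 4 (h-loss): horav → orav
  rule 5 (vowel merger): orav → orev
  rule 6: no change — orev
  ⇒ Vunik orev

orev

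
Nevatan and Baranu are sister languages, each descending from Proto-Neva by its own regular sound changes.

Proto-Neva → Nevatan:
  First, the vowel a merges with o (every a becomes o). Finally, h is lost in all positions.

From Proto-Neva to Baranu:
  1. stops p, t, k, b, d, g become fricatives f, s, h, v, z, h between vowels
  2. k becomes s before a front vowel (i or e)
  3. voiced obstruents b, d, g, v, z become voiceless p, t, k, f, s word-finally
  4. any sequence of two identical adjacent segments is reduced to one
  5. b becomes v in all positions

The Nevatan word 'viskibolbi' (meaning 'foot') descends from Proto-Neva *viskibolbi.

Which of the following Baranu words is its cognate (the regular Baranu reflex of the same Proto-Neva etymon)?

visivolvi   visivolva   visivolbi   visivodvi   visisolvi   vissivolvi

Baranu: *viskibolbi
  viskibolbi → viskivolbi   [intervocalic lenition]
  viskivolbi → vissivolbi   [palatalisation]
  vissivolbi (rule 3 does not apply)
  vissivolbi → visivolbi   [degemination]
  visivolbi → visivolvi   [unconditioned shift]
  giving Baranu visivolvi.
Among the options, 'visivolvi' alone shows every Baranu change applied in order.

visivolvi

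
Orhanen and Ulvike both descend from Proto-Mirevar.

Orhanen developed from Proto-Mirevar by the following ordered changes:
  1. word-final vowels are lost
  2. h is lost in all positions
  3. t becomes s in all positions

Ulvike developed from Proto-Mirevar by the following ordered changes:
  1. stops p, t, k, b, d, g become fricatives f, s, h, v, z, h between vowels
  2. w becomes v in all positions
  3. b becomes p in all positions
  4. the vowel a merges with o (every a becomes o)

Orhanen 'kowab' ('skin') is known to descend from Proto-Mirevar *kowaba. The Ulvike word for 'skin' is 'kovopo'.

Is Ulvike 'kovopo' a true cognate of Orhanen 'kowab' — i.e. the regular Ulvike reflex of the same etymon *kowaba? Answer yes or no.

no

Derive the expected Ulvike reflex of *kowaba:
Ulvike: *kowaba
  kowaba → kowava   [intervocalic lenition]
  kowava → kovava   [unconditioned shift]
  kovava (rule 3 does not apply)
  kovava → kovovo   [vowel merger]
  giving Ulvike kovovo.
The regular Ulvike reflex would be 'kovovo', but the attested form is 'kovopo'. The correspondence is irregular, so they are not cognates (the Ulvike form has a different source).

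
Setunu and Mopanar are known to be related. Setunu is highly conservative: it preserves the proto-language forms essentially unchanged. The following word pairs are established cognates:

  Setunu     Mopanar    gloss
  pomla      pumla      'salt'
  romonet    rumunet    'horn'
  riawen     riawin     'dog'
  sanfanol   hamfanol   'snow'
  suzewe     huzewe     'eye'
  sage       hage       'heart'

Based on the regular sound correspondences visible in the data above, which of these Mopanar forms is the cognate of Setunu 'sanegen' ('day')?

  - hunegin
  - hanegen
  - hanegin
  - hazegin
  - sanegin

hanegin

sanfanol ~ hamfanol, sage ~ hage — Setunu s corresponds to Mopanar h word-initially before a back vowel.
riawen ~ riawin — Setunu e corresponds to Mopanar i after a consonant, before a nasal.
Applying these to Setunu 'sanegen':
  sanegen → hanegen   (s→h word-initially before a back vowel)
  hanegen → hanegin   (e→i after a consonant, before a nasal)
So the Mopanar cognate is 'hanegin'.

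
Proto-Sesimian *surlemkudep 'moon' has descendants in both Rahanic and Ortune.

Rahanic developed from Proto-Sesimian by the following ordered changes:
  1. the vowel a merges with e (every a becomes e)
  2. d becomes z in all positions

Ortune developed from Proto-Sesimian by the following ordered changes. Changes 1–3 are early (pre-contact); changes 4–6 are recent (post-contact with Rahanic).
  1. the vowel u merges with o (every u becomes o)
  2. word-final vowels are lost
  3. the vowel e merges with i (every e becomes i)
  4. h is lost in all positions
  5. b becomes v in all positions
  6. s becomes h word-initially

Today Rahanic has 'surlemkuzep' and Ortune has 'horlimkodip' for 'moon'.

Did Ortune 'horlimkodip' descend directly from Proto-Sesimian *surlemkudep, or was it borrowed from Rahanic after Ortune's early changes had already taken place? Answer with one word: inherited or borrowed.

inherited

If inherited, *surlemkudep would pass through all of Ortune's changes:
Ortune: *surlemkudep > sorlemkodep > sorlimkodip > horlimkodip  (by vowel merger, vowel merger, debuccalisation)
If borrowed from Rahanic 'surlemkuzep' after the early changes, it would undergo only the recent ones:
  rule 4 (h-loss): no change (surlemkuzep)
  rule 5 (unconditioned shift): no change (surlemkuzep)
  rule 6 (debuccalisation): surlemkuzep → hurlemkuzep
  ⇒ as a loan: hurlemkuzep
Ortune 'horlimkodip' matches the inherited outcome exactly, so it is an inherited cognate, not a loan.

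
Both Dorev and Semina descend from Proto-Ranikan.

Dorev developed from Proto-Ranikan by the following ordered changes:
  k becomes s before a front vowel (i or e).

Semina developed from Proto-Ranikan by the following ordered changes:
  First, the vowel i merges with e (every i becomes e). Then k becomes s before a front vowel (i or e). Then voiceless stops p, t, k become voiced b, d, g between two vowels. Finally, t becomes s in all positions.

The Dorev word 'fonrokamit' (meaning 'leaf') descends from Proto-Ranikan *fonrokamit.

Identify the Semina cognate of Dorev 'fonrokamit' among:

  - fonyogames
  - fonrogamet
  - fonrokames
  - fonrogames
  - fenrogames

Semina: *fonrokamit > fonrokamet > fonrogamet > fonrogames  (by vowel merger, intervocalic voicing, unconditioned shift)
The other candidates each miss or misapply at least one Semina change.

fonrogames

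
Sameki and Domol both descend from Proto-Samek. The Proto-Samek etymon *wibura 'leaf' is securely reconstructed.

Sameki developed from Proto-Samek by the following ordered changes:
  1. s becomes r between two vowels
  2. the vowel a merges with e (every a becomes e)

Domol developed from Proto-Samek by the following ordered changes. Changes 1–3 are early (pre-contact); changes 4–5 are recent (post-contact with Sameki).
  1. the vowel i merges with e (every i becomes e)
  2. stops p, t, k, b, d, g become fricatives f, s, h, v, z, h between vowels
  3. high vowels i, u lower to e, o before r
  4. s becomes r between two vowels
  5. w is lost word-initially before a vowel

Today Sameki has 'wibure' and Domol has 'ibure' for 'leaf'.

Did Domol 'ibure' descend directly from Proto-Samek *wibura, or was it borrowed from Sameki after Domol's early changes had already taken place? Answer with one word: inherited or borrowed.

borrowed

If inherited, *wibura would pass through all of Domol's changes:
Domol: *wibura
  wibura → webura   [vowel merger]
  webura → wevura   [intervocalic lenition]
  wevura → wevora   [pre-rhotic lowering]
  wevora (rule 4 does not apply)
  wevora → evora   [glide loss]
  giving Domol evora.
If borrowed from Sameki 'wibure' after the early changes, it would undergo only the recent ones:
  rule 4 (rhotacism): no change (wibure)
  rule 5 (glide loss): wibure → ibure
  ⇒ as a loan: ibure
Domol 'ibure' matches the loan outcome 'ibure', not the inherited 'evora' — it skipped the early Domol changes, so it was borrowed from Sameki.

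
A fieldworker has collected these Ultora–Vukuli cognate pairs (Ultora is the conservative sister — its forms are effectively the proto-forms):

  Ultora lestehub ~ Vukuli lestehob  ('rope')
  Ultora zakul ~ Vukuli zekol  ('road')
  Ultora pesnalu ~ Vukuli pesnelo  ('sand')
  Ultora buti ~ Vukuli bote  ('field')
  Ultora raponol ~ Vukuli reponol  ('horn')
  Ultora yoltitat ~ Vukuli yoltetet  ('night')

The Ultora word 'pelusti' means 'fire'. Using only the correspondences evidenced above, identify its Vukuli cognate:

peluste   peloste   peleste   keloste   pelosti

peloste

zakul ~ zekol, buti ~ bote — Ultora u corresponds to Vukuli o after a consonant, before a consonant other than r, m, n, p, b, f, v.
buti ~ bote — Ultora i corresponds to Vukuli e word-finally.
Applying these to Ultora 'pelusti':
  pelusti → pelosti   (u→o after a consonant, before a consonant other than r, m, n, p, b, f, v)
  pelosti → peloste   (i→e word-finally)
So the Vukuli cognate is 'peloste'.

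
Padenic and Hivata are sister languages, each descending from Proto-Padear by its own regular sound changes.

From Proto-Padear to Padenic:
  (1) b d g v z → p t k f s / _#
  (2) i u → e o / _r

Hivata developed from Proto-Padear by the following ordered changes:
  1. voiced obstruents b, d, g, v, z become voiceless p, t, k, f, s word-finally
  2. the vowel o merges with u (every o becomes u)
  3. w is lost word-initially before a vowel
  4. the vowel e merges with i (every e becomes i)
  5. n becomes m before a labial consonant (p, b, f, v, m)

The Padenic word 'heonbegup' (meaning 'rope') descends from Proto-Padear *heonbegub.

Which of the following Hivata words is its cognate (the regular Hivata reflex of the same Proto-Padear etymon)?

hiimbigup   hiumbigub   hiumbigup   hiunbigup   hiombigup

Hivata: *heonbegub
  heonbegub → heonbegup   [final devoicing]
  heonbegup → heunbegup   [vowel merger]
  heunbegup (rule 3 does not apply)
  heunbegup → hiunbigup   [vowel merger]
  hiunbigup → hiumbigup   [nasal place assimilation]
  giving Hivata hiumbigup.

hiumbigup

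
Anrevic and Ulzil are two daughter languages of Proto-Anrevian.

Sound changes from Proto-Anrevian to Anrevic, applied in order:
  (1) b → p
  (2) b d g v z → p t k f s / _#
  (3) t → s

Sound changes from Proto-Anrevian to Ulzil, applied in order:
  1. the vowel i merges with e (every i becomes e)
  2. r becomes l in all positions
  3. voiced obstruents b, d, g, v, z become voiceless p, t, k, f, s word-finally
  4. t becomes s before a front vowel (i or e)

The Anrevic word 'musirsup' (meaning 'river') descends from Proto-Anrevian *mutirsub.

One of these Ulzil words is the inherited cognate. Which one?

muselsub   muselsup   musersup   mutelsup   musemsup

muselsup

Ulzil: *mutirsub > mutersub > mutelsub > mutelsup > muselsup  (by vowel merger, unconditioned shift, final devoicing, palatalisation)
The other candidates each miss or misapply at least one Ulzil change.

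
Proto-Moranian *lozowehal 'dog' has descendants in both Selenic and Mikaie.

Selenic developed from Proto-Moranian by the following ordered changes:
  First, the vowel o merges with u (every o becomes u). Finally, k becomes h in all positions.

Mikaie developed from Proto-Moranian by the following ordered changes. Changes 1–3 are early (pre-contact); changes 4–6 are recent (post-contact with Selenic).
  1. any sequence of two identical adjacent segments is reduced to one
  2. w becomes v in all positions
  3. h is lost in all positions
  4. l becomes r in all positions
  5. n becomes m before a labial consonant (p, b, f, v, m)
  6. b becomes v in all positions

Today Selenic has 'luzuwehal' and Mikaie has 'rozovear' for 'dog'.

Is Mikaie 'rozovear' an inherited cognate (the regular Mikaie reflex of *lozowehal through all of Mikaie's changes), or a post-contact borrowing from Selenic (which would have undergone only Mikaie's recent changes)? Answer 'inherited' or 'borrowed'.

If inherited, *lozowehal would pass through all of Mikaie's changes:
Mikaie: *lozowehal > lozovehal > lozoveal > rozovear  (by unconditioned shift, h-loss, unconditioned shift)
If borrowed from Selenic 'luzuwehal' after the early changes, it would undergo only the recent ones:
  rule 4 (unconditioned shift): luzuwehal → ruzuwehar
  rule 5 (nasal place assimilation): no change (ruzuwehar)
  rule 6 (unconditioned shift): no change (ruzuwehar)
  ⇒ as a loan: ruzuwehar
Mikaie 'rozovear' matches the inherited outcome exactly, so it is an inherited cognate, not a loan.

inherited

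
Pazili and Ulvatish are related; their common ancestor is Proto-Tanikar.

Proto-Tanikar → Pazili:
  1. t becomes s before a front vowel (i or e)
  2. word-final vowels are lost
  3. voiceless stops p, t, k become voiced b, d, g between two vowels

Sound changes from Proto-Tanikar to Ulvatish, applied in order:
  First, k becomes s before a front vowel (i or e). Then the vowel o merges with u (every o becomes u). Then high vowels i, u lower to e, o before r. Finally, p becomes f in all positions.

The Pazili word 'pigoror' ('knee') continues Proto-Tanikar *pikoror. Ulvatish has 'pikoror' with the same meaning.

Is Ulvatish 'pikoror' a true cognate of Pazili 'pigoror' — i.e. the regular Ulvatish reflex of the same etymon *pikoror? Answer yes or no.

no

Derive the expected Ulvatish reflex of *pikoror:
Ulvatish: start from *pikoror.
  rule 1: no change — pikoror
  rule 2 (vowel merger): pikoror → pikurur
  rule 3 (pre-rhotic lowering): pikurur → pikoror
  rule 4 (unconditioned shift): pikoror → fikoror
  ⇒ Ulvatish fikoror
The regular Ulvatish reflex would be 'fikoror', but the attested form is 'pikoror'. The correspondence is irregular, so they are not cognates (the Ulvatish form has a different source).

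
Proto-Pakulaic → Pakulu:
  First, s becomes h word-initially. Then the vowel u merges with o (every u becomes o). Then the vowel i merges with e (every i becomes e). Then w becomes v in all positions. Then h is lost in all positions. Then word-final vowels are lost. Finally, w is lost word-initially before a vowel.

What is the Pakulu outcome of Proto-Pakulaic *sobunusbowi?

obonosbov

Pakulu: start from *sobunusbowi.
  rule 1 (debuccalisation): sobunusbowi → hobunusbowi
  rule 2 (vowel merger): hobunusbowi → hobonosbowi
  rule 3 (vowel merger): hobonosbowi → hobonosbowe
  rule 4 (unconditioned shift): hobonosbowe → hobonosbove
  rule 5 (h-loss): hobonosbove → obonosbove
  rule 6 (apocope): obonosbove → obonosbov
  rule 7: no change — obonosbov
  ⇒ Pakulu obonosbov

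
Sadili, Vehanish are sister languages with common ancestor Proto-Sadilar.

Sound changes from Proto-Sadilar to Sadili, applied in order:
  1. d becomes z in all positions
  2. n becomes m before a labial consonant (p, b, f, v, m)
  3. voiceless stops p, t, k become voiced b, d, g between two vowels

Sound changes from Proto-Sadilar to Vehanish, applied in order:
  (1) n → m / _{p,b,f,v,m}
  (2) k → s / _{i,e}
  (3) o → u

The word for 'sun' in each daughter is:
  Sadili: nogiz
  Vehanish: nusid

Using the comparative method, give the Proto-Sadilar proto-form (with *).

*nokid

Position 3: Sadili has g, Vehanish has s. Taking the neighbouring segments as reconstructed: Sadili g could go back to *k or *g; Vehanish s could go back to *k or *s — the one source consistent with every daughter is *k.
Position 2: Sadili has o, Vehanish has u. Sadili preserves o here (none of its changes turn any other segment into o), so the proto-segment is *o.
This points to *nokid. Verify forward in each daughter:
Sadili: *nokid
  nokid → nokiz   [unconditioned shift]
  nokiz (rule 2 does not apply)
  nokiz → nogiz   [intervocalic voicing]
  giving Sadili nogiz.
Vehanish: start from *nokid.
  rule 1: no change — nokid
  rule 2 (palatalisation): nokid → nosid
  rule 3 (vowel merger): nosid → nusid
  ⇒ Vehanish nusid
No other proto-form is consistent with every reflex, so the reconstruction is *nokid.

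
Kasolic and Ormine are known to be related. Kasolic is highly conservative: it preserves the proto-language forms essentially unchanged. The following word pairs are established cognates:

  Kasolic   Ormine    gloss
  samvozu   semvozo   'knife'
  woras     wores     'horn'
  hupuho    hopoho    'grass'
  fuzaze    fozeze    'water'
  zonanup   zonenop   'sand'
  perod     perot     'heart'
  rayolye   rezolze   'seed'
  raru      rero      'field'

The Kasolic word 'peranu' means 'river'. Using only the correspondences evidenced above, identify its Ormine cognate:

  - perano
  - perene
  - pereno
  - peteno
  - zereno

pereno

zonanup ~ zonenop — Kasolic a corresponds to Ormine e after a consonant, before a nasal.
samvozu ~ semvozo, raru ~ rero — Kasolic u corresponds to Ormine o word-finally.
Applying these to Kasolic 'peranu':
  peranu → perenu   (a→e after a consonant, before a nasal)
  perenu → pereno   (u→o word-finally)
So the Ormine cognate is 'pereno'.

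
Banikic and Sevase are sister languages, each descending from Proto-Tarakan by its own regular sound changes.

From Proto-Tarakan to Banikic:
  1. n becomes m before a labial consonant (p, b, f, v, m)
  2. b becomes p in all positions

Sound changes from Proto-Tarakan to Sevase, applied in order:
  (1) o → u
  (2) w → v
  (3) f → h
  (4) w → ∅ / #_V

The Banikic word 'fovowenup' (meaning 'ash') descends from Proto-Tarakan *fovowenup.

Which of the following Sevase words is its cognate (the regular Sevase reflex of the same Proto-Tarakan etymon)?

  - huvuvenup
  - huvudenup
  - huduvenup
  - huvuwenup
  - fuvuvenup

Sevase: *fovowenup > fuvuwenup > fuvuvenup > huvuvenup  (by vowel merger, unconditioned shift, unconditioned shift)
Among the options, 'huvuvenup' alone shows every Sevase change applied in order.

huvuvenup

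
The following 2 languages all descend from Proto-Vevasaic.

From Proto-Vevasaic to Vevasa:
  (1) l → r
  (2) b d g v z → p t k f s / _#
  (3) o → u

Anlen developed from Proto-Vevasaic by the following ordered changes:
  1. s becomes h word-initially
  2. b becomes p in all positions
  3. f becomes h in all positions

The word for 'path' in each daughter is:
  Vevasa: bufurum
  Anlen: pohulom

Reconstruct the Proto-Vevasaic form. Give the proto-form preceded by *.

*bofulom

Position 6: Vevasa has u, Anlen has o. Anlen preserves o here (none of its changes turn any other segment into o), so the proto-segment is *o.
Position 2: Vevasa has u, Anlen has o. Anlen preserves o here (none of its changes turn any other segment into o), so the proto-segment is *o.
This points to *bofulom. Verify forward in each daughter:
Vevasa: *bofulom
  bofulom → bofurom   [unconditioned shift]
  bofurom (rule 2 does not apply)
  bofurom → bufurum   [vowel merger]
  giving Vevasa bufurum.
Anlen: start from *bofulom.
  rule 1: no change — bofulom
  rule 2 (unconditioned shift): bofulom → pofulom
  rule 3 (unconditioned shift): pofulom → pohulom
  ⇒ Anlen pohulom
*bofulom is the unique common source.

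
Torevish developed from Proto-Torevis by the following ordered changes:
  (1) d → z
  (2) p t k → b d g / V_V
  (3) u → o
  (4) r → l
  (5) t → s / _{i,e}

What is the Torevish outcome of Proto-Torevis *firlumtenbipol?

Torevish: start from *firlumtenbipol.
  rule 1: no change — firlumtenbipol
  rule 2 (intervocalic voicing): firlumtenbipol → firlumtenbibol
  rule 3 (vowel merger): firlumtenbibol → firlomtenbibol
  rule 4 (unconditioned shift): firlomtenbibol → fillomtenbibol
  rule 5 (palatalisation): fillomtenbibol → fillomsenbibol
  ⇒ Torevish fillomsenbibol

fillomsenbibol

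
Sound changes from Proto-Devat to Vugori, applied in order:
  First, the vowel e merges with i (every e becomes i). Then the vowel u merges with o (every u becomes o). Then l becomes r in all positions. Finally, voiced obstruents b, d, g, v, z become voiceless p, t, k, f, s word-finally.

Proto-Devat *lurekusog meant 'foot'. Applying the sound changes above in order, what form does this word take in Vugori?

Vugori: *lurekusog
  lurekusog → lurikusog   [vowel merger]
  lurikusog → lorikosog   [vowel merger]
  lorikosog → rorikosog   [unconditioned shift]
  rorikosog → rorikosok   [final devoicing]
  giving Vugori rorikosok.

rorikosok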